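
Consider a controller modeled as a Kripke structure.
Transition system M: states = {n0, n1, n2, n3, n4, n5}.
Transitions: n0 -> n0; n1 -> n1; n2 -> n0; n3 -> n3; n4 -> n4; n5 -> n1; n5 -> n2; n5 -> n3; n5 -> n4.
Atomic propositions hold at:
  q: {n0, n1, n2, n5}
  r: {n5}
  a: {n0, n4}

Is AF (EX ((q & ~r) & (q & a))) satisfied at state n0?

Sat(~r) = {n0, n1, n2, n3, n4}
Sat(q & ~r) = {n0, n1, n2}
Sat(q & a) = {n0}
Sat((q & ~r) & (q & a)) = {n0}
Sat(EX ((q & ~r) & (q & a))) = {s : some successor in {n0}} = {n0, n2}
AF (EX ((q & ~r) & (q & a))): least fixpoint, start Z0 = {n0, n2}, add states with every successor in Z. Already a fixed point.
Sat(AF (EX ((q & ~r) & (q & a)))) = {n0, n2}
n0 ∈ Sat(AF (EX ((q & ~r) & (q & a)))) = {n0, n2}, so the formula holds at n0.

Yes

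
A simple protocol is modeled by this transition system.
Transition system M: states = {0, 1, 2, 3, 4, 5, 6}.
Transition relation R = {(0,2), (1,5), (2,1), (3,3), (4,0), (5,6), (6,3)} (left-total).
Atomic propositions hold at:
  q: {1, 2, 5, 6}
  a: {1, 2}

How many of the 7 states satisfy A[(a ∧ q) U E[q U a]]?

2

Sat(a ∧ q) = {1, 2}
E[q U a]: least fixpoint, start Z0 = Sat(a) = {1, 2}, add states in Sat(q) with some successor in Z. Already a fixed point.
Sat(E[q U a]) = {1, 2}
A[(a ∧ q) U E[q U a]]: least fixpoint, start Z0 = Sat(E[q U a]) = {1, 2}, add states in Sat(a ∧ q) with every successor in Z. Already a fixed point.
Sat(A[(a ∧ q) U E[q U a]]) = {1, 2}
|Sat(A[(a ∧ q) U E[q U a]])| = |{1, 2}| = 2.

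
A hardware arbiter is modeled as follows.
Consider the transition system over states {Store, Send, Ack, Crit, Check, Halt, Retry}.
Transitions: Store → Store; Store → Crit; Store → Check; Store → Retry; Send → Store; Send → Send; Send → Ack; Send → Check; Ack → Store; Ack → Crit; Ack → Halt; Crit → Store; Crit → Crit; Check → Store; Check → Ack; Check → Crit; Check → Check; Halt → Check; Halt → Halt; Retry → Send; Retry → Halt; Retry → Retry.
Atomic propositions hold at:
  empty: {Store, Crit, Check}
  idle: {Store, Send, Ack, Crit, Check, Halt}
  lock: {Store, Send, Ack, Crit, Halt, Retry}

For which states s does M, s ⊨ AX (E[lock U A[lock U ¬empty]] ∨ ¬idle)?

Sat(¬empty) = {Send, Ack, Halt, Retry}
A[lock U ¬empty]: least fixpoint, start Z0 = Sat(¬empty) = {Send, Ack, Halt, Retry}, add states in Sat(lock) with every successor in Z. Already a fixed point.
Sat(A[lock U ¬empty]) = {Send, Ack, Halt, Retry}
E[lock U A[lock U ¬empty]]: least fixpoint, start Z0 = Sat(A[lock U ¬empty]) = {Send, Ack, Halt, Retry}, add states in Sat(lock) with some successor in Z. Z1 = {Store, Send, Ack, Halt, Retry}; Z2 = {Store, Send, Ack, Crit, Halt, Retry}; fixed.
Sat(E[lock U A[lock U ¬empty]]) = {Store, Send, Ack, Crit, Halt, Retry}
Sat(¬idle) = {Retry}
Sat(E[lock U A[lock U ¬empty]] ∨ ¬idle) = {Store, Send, Ack, Crit, Halt, Retry}
Sat(AX (E[lock U A[lock U ¬empty]] ∨ ¬idle)) = {s : every successor in {Store, Send, Ack, Crit, Halt, Retry}} = {Ack, Crit, Retry}

{Ack, Crit, Retry}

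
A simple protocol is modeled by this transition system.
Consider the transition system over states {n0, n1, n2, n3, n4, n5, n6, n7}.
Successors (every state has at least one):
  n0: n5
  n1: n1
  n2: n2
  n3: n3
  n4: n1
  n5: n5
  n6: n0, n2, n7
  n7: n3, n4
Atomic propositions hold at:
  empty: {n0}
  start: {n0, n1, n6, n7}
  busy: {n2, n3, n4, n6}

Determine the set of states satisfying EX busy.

Sat(EX busy) = {s : some successor in {n2, n3, n4, n6}} = {n2, n3, n6, n7}

{n2, n3, n6, n7}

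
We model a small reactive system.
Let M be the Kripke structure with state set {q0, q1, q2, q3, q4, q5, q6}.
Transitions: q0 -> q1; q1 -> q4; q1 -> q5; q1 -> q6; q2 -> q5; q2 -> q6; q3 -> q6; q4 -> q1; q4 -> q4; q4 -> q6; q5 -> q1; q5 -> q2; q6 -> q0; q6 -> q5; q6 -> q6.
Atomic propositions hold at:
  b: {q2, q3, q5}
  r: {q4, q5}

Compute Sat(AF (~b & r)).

Sat(~b) = {q0, q1, q4, q6}
Sat(~b & r) = {q4}
AF (~b & r): least fixpoint, start Z0 = {q4}, add states with every successor in Z. Already a fixed point.
Sat(AF (~b & r)) = {q4}

{q4}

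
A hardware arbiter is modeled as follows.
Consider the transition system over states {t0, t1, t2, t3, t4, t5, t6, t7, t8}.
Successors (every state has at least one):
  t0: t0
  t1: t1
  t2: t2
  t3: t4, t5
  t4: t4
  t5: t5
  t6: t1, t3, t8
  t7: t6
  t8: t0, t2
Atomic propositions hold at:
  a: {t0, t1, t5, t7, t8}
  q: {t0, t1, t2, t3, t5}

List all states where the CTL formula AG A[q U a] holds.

A[q U a]: least fixpoint, start Z0 = Sat(a) = {t0, t1, t5, t7, t8}, add states in Sat(q) with every successor in Z. Already a fixed point.
Sat(A[q U a]) = {t0, t1, t5, t7, t8}
AG A[q U a]: greatest fixpoint, start Z0 = {t0, t1, t5, t7, t8}, keep only states in Sat with every successor in Z. Z1 = {t0, t1, t5}; fixed.
Sat(AG A[q U a]) = {t0, t1, t5}

{t0, t1, t5}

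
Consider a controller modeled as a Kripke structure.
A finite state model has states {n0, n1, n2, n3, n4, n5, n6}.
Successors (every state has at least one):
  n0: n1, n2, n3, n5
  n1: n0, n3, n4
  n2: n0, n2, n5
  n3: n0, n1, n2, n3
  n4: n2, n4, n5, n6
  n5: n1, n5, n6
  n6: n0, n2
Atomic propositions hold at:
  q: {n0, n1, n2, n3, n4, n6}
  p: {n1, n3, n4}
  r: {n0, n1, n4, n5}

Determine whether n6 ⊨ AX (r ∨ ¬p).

Sat(¬p) = {n0, n2, n5, n6}
Sat(r ∨ ¬p) = {n0, n1, n2, n4, n5, n6}
Sat(AX (r ∨ ¬p)) = {s : every successor in {n0, n1, n2, n4, n5, n6}} = {n2, n4, n5, n6}
n6 ∈ Sat(AX (r ∨ ¬p)) = {n2, n4, n5, n6}, so the formula holds at n6.

Yes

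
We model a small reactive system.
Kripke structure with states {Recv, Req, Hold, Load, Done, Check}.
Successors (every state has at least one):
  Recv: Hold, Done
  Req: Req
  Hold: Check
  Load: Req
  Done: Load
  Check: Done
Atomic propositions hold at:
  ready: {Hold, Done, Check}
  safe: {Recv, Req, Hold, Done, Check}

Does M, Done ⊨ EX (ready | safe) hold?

No

Sat(ready | safe) = {Recv, Req, Hold, Done, Check}
Sat(EX (ready | safe)) = {s : some successor in {Recv, Req, Hold, Done, Check}} = {Recv, Req, Hold, Load, Check}
Done ∉ Sat(EX (ready | safe)) = {Recv, Req, Hold, Load, Check}, so the formula does not hold at Done.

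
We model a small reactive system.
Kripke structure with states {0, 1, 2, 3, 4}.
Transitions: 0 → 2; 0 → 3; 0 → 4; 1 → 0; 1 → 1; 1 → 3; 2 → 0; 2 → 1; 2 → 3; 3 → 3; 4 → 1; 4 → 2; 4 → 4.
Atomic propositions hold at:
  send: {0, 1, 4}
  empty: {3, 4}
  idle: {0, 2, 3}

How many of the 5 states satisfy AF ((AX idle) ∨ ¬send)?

2

Sat(AX idle) = {s : every successor in {0, 2, 3}} = {3}
Sat(¬send) = {2, 3}
Sat((AX idle) ∨ ¬send) = {2, 3}
AF ((AX idle) ∨ ¬send): least fixpoint, start Z0 = {2, 3}, add states with every successor in Z. Already a fixed point.
Sat(AF ((AX idle) ∨ ¬send)) = {2, 3}
|Sat(AF ((AX idle) ∨ ¬send))| = |{2, 3}| = 2.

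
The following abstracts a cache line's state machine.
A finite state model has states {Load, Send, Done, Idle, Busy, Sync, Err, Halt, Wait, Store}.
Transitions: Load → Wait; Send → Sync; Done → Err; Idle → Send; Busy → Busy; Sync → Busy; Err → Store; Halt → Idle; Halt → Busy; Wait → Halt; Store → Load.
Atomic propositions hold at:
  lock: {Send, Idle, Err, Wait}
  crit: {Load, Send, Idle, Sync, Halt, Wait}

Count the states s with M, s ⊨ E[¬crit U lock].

Sat(¬crit) = {Done, Busy, Err, Store}
E[¬crit U lock]: least fixpoint, start Z0 = Sat(lock) = {Send, Idle, Err, Wait}, add states in Sat(¬crit) with some successor in Z. Z1 = {Send, Done, Idle, Err, Wait}; fixed.
Sat(E[¬crit U lock]) = {Send, Done, Idle, Err, Wait}
|Sat(E[¬crit U lock])| = |{Send, Done, Idle, Err, Wait}| = 5.

5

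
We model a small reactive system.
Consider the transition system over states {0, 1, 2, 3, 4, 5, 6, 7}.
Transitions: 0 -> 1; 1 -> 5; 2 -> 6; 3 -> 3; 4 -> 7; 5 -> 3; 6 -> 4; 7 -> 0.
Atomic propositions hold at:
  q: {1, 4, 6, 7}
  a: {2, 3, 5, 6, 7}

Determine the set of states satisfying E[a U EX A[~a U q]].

Sat(~a) = {0, 1, 4}
A[~a U q]: least fixpoint, start Z0 = Sat(q) = {1, 4, 6, 7}, add states in Sat(~a) with every successor in Z. Z1 = {0, 1, 4, 6, 7}; fixed.
Sat(A[~a U q]) = {0, 1, 4, 6, 7}
Sat(EX A[~a U q]) = {s : some successor in {0, 1, 4, 6, 7}} = {0, 2, 4, 6, 7}
E[a U EX A[~a U q]]: least fixpoint, start Z0 = Sat(EX A[~a U q]) = {0, 2, 4, 6, 7}, add states in Sat(a) with some successor in Z. Already a fixed point.
Sat(E[a U EX A[~a U q]]) = {0, 2, 4, 6, 7}

{0, 2, 4, 6, 7}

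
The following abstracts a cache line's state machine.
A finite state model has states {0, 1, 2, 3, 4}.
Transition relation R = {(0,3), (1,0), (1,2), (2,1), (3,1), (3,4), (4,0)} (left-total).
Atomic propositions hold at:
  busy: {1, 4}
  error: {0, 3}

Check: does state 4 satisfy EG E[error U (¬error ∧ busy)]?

Yes

Sat(¬error) = {1, 2, 4}
Sat(¬error ∧ busy) = {1, 4}
E[error U (¬error ∧ busy)]: least fixpoint, start Z0 = Sat((¬error ∧ busy)) = {1, 4}, add states in Sat(error) with some successor in Z. Z1 = {1, 3, 4}; Z2 = {0, 1, 3, 4}; fixed.
Sat(E[error U (¬error ∧ busy)]) = {0, 1, 3, 4}
EG E[error U (¬error ∧ busy)]: greatest fixpoint, start Z0 = {0, 1, 3, 4}, keep only states in Sat with some successor in Z. Already a fixed point.
Sat(EG E[error U (¬error ∧ busy)]) = {0, 1, 3, 4}
4 ∈ Sat(EG E[error U (¬error ∧ busy)]) = {0, 1, 3, 4}, so the formula holds at 4.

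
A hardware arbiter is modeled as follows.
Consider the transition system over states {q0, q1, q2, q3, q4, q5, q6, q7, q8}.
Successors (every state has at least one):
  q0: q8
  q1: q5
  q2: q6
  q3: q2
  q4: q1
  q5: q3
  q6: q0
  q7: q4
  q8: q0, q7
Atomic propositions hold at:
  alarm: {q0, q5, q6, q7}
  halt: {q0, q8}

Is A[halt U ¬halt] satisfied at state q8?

No

Sat(¬halt) = {q1, q2, q3, q4, q5, q6, q7}
A[halt U ¬halt]: least fixpoint, start Z0 = Sat(¬halt) = {q1, q2, q3, q4, q5, q6, q7}, add states in Sat(halt) with every successor in Z. Already a fixed point.
Sat(A[halt U ¬halt]) = {q1, q2, q3, q4, q5, q6, q7}
q8 ∉ Sat(A[halt U ¬halt]) = {q1, q2, q3, q4, q5, q6, q7}, so the formula does not hold at q8.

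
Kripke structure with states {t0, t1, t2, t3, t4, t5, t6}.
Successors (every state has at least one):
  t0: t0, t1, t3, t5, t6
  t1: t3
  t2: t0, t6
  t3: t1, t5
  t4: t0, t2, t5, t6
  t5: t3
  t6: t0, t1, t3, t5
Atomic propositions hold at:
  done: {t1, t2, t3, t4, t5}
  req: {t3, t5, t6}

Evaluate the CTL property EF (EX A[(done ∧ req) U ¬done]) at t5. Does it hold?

Sat(done ∧ req) = {t3, t5}
Sat(¬done) = {t0, t6}
A[(done ∧ req) U ¬done]: least fixpoint, start Z0 = Sat(¬done) = {t0, t6}, add states in Sat(done ∧ req) with every successor in Z. Already a fixed point.
Sat(A[(done ∧ req) U ¬done]) = {t0, t6}
Sat(EX A[(done ∧ req) U ¬done]) = {s : some successor in {t0, t6}} = {t0, t2, t4, t6}
EF (EX A[(done ∧ req) U ¬done]): least fixpoint, start Z0 = {t0, t2, t4, t6}, add states with some successor in Z. Already a fixed point.
Sat(EF (EX A[(done ∧ req) U ¬done])) = {t0, t2, t4, t6}
t5 ∉ Sat(EF (EX A[(done ∧ req) U ¬done])) = {t0, t2, t4, t6}, so the formula does not hold at t5.

No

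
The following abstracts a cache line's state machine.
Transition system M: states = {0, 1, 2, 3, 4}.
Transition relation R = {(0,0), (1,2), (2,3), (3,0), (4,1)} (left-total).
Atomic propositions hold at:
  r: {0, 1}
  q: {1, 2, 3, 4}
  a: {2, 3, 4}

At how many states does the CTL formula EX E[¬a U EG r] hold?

Sat(¬a) = {0, 1}
EG r: greatest fixpoint, start Z0 = {0, 1}, keep only states in Sat with some successor in Z. Z1 = {0}; fixed.
Sat(EG r) = {0}
E[¬a U EG r]: least fixpoint, start Z0 = Sat(EG r) = {0}, add states in Sat(¬a) with some successor in Z. Already a fixed point.
Sat(E[¬a U EG r]) = {0}
Sat(EX E[¬a U EG r]) = {s : some successor in {0}} = {0, 3}
|Sat(EX E[¬a U EG r])| = |{0, 3}| = 2.

2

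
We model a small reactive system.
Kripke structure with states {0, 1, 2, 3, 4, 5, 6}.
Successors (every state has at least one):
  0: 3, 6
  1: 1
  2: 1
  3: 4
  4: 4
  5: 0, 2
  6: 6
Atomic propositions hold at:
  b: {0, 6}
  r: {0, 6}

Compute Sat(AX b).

Sat(AX b) = {s : every successor in {0, 6}} = {6}

{6}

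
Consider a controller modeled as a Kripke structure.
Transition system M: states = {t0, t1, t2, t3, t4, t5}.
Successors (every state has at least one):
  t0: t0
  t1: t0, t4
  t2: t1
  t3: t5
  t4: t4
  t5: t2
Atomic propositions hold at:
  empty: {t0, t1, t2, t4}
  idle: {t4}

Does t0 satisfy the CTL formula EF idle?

EF idle: least fixpoint, start Z0 = {t4}, add states with some successor in Z. Z1 = {t1, t4}; Z2 = {t1, t2, t4}; Z3 = {t1, t2, t4, t5}; Z4 = {t1, t2, t3, t4, t5}; fixed.
Sat(EF idle) = {t1, t2, t3, t4, t5}
t0 ∉ Sat(EF idle) = {t1, t2, t3, t4, t5}, so the formula does not hold at t0.

No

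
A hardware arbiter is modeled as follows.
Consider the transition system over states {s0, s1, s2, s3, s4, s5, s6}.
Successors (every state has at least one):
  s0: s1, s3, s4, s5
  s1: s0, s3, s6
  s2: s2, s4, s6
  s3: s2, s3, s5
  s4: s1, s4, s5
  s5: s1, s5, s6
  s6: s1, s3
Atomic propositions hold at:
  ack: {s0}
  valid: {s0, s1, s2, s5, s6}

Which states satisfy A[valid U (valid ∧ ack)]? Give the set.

Sat(valid ∧ ack) = {s0}
A[valid U (valid ∧ ack)]: least fixpoint, start Z0 = Sat((valid ∧ ack)) = {s0}, add states in Sat(valid) with every successor in Z. Already a fixed point.
Sat(A[valid U (valid ∧ ack)]) = {s0}

{s0}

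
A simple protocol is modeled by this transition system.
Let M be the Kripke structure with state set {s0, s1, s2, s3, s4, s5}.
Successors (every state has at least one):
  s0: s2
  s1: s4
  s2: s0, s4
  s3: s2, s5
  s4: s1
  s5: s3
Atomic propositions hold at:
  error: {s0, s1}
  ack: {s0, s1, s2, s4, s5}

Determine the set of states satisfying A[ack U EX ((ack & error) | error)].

{s0, s1, s2, s4}

Sat(ack & error) = {s0, s1}
Sat((ack & error) | error) = {s0, s1}
Sat(EX ((ack & error) | error)) = {s : some successor in {s0, s1}} = {s2, s4}
A[ack U EX ((ack & error) | error)]: least fixpoint, start Z0 = Sat(EX ((ack & error) | error)) = {s2, s4}, add states in Sat(ack) with every successor in Z. Z1 = {s0, s1, s2, s4}; fixed.
Sat(A[ack U EX ((ack & error) | error)]) = {s0, s1, s2, s4}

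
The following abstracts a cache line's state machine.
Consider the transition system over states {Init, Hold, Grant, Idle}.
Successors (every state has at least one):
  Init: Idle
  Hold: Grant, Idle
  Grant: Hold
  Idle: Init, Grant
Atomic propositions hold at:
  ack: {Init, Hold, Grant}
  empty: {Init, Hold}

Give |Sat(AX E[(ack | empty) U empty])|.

2

Sat(ack | empty) = {Init, Hold, Grant}
E[(ack | empty) U empty]: least fixpoint, start Z0 = Sat(empty) = {Init, Hold}, add states in Sat(ack | empty) with some successor in Z. Z1 = {Init, Hold, Grant}; fixed.
Sat(E[(ack | empty) U empty]) = {Init, Hold, Grant}
Sat(AX E[(ack | empty) U empty]) = {s : every successor in {Init, Hold, Grant}} = {Grant, Idle}
|Sat(AX E[(ack | empty) U empty])| = |{Grant, Idle}| = 2.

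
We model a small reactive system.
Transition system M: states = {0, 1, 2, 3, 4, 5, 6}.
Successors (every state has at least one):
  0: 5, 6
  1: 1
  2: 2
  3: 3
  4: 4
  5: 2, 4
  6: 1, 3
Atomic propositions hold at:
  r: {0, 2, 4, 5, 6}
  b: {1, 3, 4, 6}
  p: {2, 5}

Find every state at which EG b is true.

EG b: greatest fixpoint, start Z0 = {1, 3, 4, 6}, keep only states in Sat with some successor in Z. Already a fixed point.
Sat(EG b) = {1, 3, 4, 6}

{1, 3, 4, 6}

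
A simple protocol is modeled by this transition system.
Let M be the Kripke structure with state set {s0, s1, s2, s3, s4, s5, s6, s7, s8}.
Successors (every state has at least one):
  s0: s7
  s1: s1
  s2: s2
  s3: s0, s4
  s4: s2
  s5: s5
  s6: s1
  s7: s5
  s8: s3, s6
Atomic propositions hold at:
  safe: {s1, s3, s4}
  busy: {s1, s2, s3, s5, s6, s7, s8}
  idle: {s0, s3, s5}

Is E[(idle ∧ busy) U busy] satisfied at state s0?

Sat(idle ∧ busy) = {s3, s5}
E[(idle ∧ busy) U busy]: least fixpoint, start Z0 = Sat(busy) = {s1, s2, s3, s5, s6, s7, s8}, add states in Sat(idle ∧ busy) with some successor in Z. Already a fixed point.
Sat(E[(idle ∧ busy) U busy]) = {s1, s2, s3, s5, s6, s7, s8}
s0 ∉ Sat(E[(idle ∧ busy) U busy]) = {s1, s2, s3, s5, s6, s7, s8}, so the formula does not hold at s0.

No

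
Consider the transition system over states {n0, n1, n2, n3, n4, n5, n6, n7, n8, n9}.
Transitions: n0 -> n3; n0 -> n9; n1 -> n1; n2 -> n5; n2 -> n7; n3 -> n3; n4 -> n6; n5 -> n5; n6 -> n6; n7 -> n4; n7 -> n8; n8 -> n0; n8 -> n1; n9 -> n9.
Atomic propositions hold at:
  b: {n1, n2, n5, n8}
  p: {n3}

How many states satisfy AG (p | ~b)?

5

Sat(~b) = {n0, n3, n4, n6, n7, n9}
Sat(p | ~b) = {n0, n3, n4, n6, n7, n9}
AG (p | ~b): greatest fixpoint, start Z0 = {n0, n3, n4, n6, n7, n9}, keep only states in Sat with every successor in Z. Z1 = {n0, n3, n4, n6, n9}; fixed.
Sat(AG (p | ~b)) = {n0, n3, n4, n6, n9}
|Sat(AG (p | ~b))| = |{n0, n3, n4, n6, n9}| = 5.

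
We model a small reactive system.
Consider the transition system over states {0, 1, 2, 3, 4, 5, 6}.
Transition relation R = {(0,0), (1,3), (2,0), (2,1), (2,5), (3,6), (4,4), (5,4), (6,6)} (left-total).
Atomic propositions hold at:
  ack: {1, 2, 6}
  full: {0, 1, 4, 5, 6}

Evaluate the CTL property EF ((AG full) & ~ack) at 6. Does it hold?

AG full: greatest fixpoint, start Z0 = {0, 1, 4, 5, 6}, keep only states in Sat with every successor in Z. Z1 = {0, 4, 5, 6}; fixed.
Sat(AG full) = {0, 4, 5, 6}
Sat(~ack) = {0, 3, 4, 5}
Sat((AG full) & ~ack) = {0, 4, 5}
EF ((AG full) & ~ack): least fixpoint, start Z0 = {0, 4, 5}, add states with some successor in Z. Z1 = {0, 2, 4, 5}; fixed.
Sat(EF ((AG full) & ~ack)) = {0, 2, 4, 5}
6 ∉ Sat(EF ((AG full) & ~ack)) = {0, 2, 4, 5}, so the formula does not hold at 6.

No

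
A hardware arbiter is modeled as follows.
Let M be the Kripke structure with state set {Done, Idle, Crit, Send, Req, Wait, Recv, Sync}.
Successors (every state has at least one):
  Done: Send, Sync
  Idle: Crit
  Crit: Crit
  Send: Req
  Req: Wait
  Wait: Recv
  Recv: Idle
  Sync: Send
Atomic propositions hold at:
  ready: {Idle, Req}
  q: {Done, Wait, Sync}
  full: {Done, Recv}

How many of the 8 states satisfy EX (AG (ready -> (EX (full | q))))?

2

Sat(full | q) = {Done, Wait, Recv, Sync}
Sat(EX (full | q)) = {s : some successor in {Done, Wait, Recv, Sync}} = {Done, Req, Wait}
Sat(ready -> (EX (full | q))) = {Done, Crit, Send, Req, Wait, Recv, Sync}
AG (ready -> (EX (full | q))): greatest fixpoint, start Z0 = {Done, Crit, Send, Req, Wait, Recv, Sync}, keep only states in Sat with every successor in Z. Z1 = {Done, Crit, Send, Req, Wait, Sync}; Z2 = {Done, Crit, Send, Req, Sync}; Z3 = {Done, Crit, Send, Sync}; Z4 = {Done, Crit, Sync}; Z5 = {Crit}; fixed.
Sat(AG (ready -> (EX (full | q)))) = {Crit}
Sat(EX (AG (ready -> (EX (full | q))))) = {s : some successor in {Crit}} = {Idle, Crit}
|Sat(EX (AG (ready -> (EX (full | q)))))| = |{Idle, Crit}| = 2.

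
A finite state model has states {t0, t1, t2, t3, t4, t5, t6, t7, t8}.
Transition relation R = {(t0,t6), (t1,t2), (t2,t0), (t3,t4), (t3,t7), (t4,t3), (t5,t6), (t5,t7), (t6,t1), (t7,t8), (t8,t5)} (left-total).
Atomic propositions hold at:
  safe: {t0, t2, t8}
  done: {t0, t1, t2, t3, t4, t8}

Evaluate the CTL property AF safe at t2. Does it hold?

Yes

AF safe: least fixpoint, start Z0 = {t0, t2, t8}, add states with every successor in Z. Z1 = {t0, t1, t2, t7, t8}; Z2 = {t0, t1, t2, t6, t7, t8}; Z3 = {t0, t1, t2, t5, t6, t7, t8}; fixed.
Sat(AF safe) = {t0, t1, t2, t5, t6, t7, t8}
t2 ∈ Sat(AF safe) = {t0, t1, t2, t5, t6, t7, t8}, so the formula holds at t2.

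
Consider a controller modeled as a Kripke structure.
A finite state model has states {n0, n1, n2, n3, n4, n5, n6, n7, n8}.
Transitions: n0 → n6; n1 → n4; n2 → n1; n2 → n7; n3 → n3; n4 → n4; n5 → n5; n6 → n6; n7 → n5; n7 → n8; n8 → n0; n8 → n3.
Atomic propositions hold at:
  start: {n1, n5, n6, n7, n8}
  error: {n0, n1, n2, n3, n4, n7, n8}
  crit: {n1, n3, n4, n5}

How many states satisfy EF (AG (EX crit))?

Sat(EX crit) = {s : some successor in {n1, n3, n4, n5}} = {n1, n2, n3, n4, n5, n7, n8}
AG (EX crit): greatest fixpoint, start Z0 = {n1, n2, n3, n4, n5, n7, n8}, keep only states in Sat with every successor in Z. Z1 = {n1, n2, n3, n4, n5, n7}; Z2 = {n1, n2, n3, n4, n5}; Z3 = {n1, n3, n4, n5}; fixed.
Sat(AG (EX crit)) = {n1, n3, n4, n5}
EF (AG (EX crit)): least fixpoint, start Z0 = {n1, n3, n4, n5}, add states with some successor in Z. Z1 = {n1, n2, n3, n4, n5, n7, n8}; fixed.
Sat(EF (AG (EX crit))) = {n1, n2, n3, n4, n5, n7, n8}
|Sat(EF (AG (EX crit)))| = |{n1, n2, n3, n4, n5, n7, n8}| = 7.

7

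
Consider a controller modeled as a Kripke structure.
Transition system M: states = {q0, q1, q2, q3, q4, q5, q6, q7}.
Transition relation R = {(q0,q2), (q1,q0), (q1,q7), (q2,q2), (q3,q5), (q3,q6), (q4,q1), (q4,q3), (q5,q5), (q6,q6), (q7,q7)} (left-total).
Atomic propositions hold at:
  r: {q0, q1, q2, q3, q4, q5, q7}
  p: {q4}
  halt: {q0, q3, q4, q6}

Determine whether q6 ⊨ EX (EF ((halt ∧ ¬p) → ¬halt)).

No

Sat(¬p) = {q0, q1, q2, q3, q5, q6, q7}
Sat(halt ∧ ¬p) = {q0, q3, q6}
Sat(¬halt) = {q1, q2, q5, q7}
Sat((halt ∧ ¬p) → ¬halt) = {q1, q2, q4, q5, q7}
EF ((halt ∧ ¬p) → ¬halt): least fixpoint, start Z0 = {q1, q2, q4, q5, q7}, add states with some successor in Z. Z1 = {q0, q1, q2, q3, q4, q5, q7}; fixed.
Sat(EF ((halt ∧ ¬p) → ¬halt)) = {q0, q1, q2, q3, q4, q5, q7}
Sat(EX (EF ((halt ∧ ¬p) → ¬halt))) = {s : some successor in {q0, q1, q2, q3, q4, q5, q7}} = {q0, q1, q2, q3, q4, q5, q7}
q6 ∉ Sat(EX (EF ((halt ∧ ¬p) → ¬halt))) = {q0, q1, q2, q3, q4, q5, q7}, so the formula does not hold at q6.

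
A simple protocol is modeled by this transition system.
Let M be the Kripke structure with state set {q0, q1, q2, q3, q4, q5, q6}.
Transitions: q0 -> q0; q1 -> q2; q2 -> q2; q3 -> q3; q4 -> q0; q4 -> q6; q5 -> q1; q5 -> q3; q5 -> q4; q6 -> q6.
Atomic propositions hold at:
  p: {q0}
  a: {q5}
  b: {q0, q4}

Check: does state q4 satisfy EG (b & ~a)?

Sat(~a) = {q0, q1, q2, q3, q4, q6}
Sat(b & ~a) = {q0, q4}
EG (b & ~a): greatest fixpoint, start Z0 = {q0, q4}, keep only states in Sat with some successor in Z. Already a fixed point.
Sat(EG (b & ~a)) = {q0, q4}
q4 ∈ Sat(EG (b & ~a)) = {q0, q4}, so the formula holds at q4.

Yes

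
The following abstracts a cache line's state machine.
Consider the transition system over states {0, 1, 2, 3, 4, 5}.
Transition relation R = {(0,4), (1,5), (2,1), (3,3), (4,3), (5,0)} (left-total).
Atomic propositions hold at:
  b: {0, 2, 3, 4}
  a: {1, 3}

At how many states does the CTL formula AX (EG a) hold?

EG a: greatest fixpoint, start Z0 = {1, 3}, keep only states in Sat with some successor in Z. Z1 = {3}; fixed.
Sat(EG a) = {3}
Sat(AX (EG a)) = {s : every successor in {3}} = {3, 4}
|Sat(AX (EG a))| = |{3, 4}| = 2.

2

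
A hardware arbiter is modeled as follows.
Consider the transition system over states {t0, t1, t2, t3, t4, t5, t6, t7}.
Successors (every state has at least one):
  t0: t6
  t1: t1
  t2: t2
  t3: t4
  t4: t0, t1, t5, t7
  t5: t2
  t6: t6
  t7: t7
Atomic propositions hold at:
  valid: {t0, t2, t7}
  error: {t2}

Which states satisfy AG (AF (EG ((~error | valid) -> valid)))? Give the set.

{t2, t5, t7}

Sat(~error) = {t0, t1, t3, t4, t5, t6, t7}
Sat(~error | valid) = {t0, t1, t2, t3, t4, t5, t6, t7}
Sat((~error | valid) -> valid) = {t0, t2, t7}
EG ((~error | valid) -> valid): greatest fixpoint, start Z0 = {t0, t2, t7}, keep only states in Sat with some successor in Z. Z1 = {t2, t7}; fixed.
Sat(EG ((~error | valid) -> valid)) = {t2, t7}
AF (EG ((~error | valid) -> valid)): least fixpoint, start Z0 = {t2, t7}, add states with every successor in Z. Z1 = {t2, t5, t7}; fixed.
Sat(AF (EG ((~error | valid) -> valid))) = {t2, t5, t7}
AG (AF (EG ((~error | valid) -> valid))): greatest fixpoint, start Z0 = {t2, t5, t7}, keep only states in Sat with every successor in Z. Already a fixed point.
Sat(AG (AF (EG ((~error | valid) -> valid)))) = {t2, t5, t7}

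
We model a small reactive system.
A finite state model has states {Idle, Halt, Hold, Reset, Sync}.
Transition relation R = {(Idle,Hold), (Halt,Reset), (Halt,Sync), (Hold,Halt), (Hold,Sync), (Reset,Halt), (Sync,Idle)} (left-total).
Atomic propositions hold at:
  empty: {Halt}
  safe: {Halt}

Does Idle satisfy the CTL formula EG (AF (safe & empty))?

Sat(safe & empty) = {Halt}
AF (safe & empty): least fixpoint, start Z0 = {Halt}, add states with every successor in Z. Z1 = {Halt, Reset}; fixed.
Sat(AF (safe & empty)) = {Halt, Reset}
EG (AF (safe & empty)): greatest fixpoint, start Z0 = {Halt, Reset}, keep only states in Sat with some successor in Z. Already a fixed point.
Sat(EG (AF (safe & empty))) = {Halt, Reset}
Idle ∉ Sat(EG (AF (safe & empty))) = {Halt, Reset}, so the formula does not hold at Idle.

No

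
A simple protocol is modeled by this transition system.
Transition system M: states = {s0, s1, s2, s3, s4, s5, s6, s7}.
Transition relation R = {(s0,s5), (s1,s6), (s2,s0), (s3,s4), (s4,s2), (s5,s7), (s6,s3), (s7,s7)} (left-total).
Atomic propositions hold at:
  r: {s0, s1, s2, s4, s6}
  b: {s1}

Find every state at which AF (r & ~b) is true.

Sat(~b) = {s0, s2, s3, s4, s5, s6, s7}
Sat(r & ~b) = {s0, s2, s4, s6}
AF (r & ~b): least fixpoint, start Z0 = {s0, s2, s4, s6}, add states with every successor in Z. Z1 = {s0, s1, s2, s3, s4, s6}; fixed.
Sat(AF (r & ~b)) = {s0, s1, s2, s3, s4, s6}

{s0, s1, s2, s3, s4, s6}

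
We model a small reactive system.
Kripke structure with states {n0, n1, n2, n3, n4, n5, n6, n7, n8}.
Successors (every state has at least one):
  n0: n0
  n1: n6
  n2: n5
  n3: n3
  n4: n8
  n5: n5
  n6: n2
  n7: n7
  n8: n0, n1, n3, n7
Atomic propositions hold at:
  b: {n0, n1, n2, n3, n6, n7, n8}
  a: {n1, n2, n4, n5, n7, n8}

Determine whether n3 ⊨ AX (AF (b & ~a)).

Yes

Sat(~a) = {n0, n3, n6}
Sat(b & ~a) = {n0, n3, n6}
AF (b & ~a): least fixpoint, start Z0 = {n0, n3, n6}, add states with every successor in Z. Z1 = {n0, n1, n3, n6}; fixed.
Sat(AF (b & ~a)) = {n0, n1, n3, n6}
Sat(AX (AF (b & ~a))) = {s : every successor in {n0, n1, n3, n6}} = {n0, n1, n3}
n3 ∈ Sat(AX (AF (b & ~a))) = {n0, n1, n3}, so the formula holds at n3.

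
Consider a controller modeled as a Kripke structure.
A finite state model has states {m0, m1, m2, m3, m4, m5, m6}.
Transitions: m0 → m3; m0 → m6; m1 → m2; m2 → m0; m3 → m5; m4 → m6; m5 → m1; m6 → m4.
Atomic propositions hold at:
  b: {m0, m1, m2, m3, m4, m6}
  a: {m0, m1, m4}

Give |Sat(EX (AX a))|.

Sat(AX a) = {s : every successor in {m0, m1, m4}} = {m2, m5, m6}
Sat(EX (AX a)) = {s : some successor in {m2, m5, m6}} = {m0, m1, m3, m4}
|Sat(EX (AX a))| = |{m0, m1, m3, m4}| = 4.

4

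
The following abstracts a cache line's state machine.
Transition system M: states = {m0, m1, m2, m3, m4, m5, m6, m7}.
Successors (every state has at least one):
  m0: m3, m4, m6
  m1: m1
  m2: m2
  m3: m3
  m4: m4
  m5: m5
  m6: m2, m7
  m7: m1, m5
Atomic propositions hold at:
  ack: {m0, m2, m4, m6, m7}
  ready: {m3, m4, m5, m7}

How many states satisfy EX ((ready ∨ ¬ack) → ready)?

Sat(¬ack) = {m1, m3, m5}
Sat(ready ∨ ¬ack) = {m1, m3, m4, m5, m7}
Sat((ready ∨ ¬ack) → ready) = {m0, m2, m3, m4, m5, m6, m7}
Sat(EX ((ready ∨ ¬ack) → ready)) = {s : some successor in {m0, m2, m3, m4, m5, m6, m7}} = {m0, m2, m3, m4, m5, m6, m7}
|Sat(EX ((ready ∨ ¬ack) → ready))| = |{m0, m2, m3, m4, m5, m6, m7}| = 7.

7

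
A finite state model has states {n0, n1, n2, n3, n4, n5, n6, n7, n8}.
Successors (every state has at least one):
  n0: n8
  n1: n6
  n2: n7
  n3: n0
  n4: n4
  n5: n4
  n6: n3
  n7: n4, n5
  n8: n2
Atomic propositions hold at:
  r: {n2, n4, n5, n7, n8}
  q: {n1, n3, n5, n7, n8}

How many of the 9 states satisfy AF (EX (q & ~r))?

Sat(~r) = {n0, n1, n3, n6}
Sat(q & ~r) = {n1, n3}
Sat(EX (q & ~r)) = {s : some successor in {n1, n3}} = {n6}
AF (EX (q & ~r)): least fixpoint, start Z0 = {n6}, add states with every successor in Z. Z1 = {n1, n6}; fixed.
Sat(AF (EX (q & ~r))) = {n1, n6}
|Sat(AF (EX (q & ~r)))| = |{n1, n6}| = 2.

2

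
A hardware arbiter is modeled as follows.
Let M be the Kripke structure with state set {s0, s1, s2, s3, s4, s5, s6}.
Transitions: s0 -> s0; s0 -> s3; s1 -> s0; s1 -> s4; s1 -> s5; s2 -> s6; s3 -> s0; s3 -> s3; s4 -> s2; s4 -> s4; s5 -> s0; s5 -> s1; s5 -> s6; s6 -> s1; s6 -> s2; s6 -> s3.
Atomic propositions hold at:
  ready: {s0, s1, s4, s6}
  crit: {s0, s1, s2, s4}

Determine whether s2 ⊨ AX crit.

No

Sat(AX crit) = {s : every successor in {s0, s1, s2, s4}} = {s4}
s2 ∉ Sat(AX crit) = {s4}, so the formula does not hold at s2.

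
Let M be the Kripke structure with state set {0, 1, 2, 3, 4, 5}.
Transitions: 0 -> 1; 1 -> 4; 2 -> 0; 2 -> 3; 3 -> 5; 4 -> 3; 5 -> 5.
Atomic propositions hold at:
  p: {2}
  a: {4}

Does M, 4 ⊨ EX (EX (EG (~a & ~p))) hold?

Yes

Sat(~a) = {0, 1, 2, 3, 5}
Sat(~p) = {0, 1, 3, 4, 5}
Sat(~a & ~p) = {0, 1, 3, 5}
EG (~a & ~p): greatest fixpoint, start Z0 = {0, 1, 3, 5}, keep only states in Sat with some successor in Z. Z1 = {0, 3, 5}; Z2 = {3, 5}; fixed.
Sat(EG (~a & ~p)) = {3, 5}
Sat(EX (EG (~a & ~p))) = {s : some successor in {3, 5}} = {2, 3, 4, 5}
Sat(EX (EX (EG (~a & ~p)))) = {s : some successor in {2, 3, 4, 5}} = {1, 2, 3, 4, 5}
4 ∈ Sat(EX (EX (EG (~a & ~p)))) = {1, 2, 3, 4, 5}, so the formula holds at 4.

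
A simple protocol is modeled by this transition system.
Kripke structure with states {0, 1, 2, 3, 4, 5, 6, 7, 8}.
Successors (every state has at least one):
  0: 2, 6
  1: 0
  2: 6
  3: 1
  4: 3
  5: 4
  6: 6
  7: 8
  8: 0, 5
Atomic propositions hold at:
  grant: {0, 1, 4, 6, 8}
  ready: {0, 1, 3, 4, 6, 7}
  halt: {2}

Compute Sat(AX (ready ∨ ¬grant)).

{0, 1, 2, 3, 4, 5, 6, 8}

Sat(¬grant) = {2, 3, 5, 7}
Sat(ready ∨ ¬grant) = {0, 1, 2, 3, 4, 5, 6, 7}
Sat(AX (ready ∨ ¬grant)) = {s : every successor in {0, 1, 2, 3, 4, 5, 6, 7}} = {0, 1, 2, 3, 4, 5, 6, 8}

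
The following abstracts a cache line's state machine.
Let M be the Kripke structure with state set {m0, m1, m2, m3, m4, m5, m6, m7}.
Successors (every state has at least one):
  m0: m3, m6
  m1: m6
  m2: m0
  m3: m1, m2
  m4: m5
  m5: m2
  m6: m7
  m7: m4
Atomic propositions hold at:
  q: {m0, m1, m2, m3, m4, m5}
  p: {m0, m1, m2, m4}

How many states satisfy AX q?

Sat(AX q) = {s : every successor in {m0, m1, m2, m3, m4, m5}} = {m2, m3, m4, m5, m7}
|Sat(AX q)| = |{m2, m3, m4, m5, m7}| = 5.

5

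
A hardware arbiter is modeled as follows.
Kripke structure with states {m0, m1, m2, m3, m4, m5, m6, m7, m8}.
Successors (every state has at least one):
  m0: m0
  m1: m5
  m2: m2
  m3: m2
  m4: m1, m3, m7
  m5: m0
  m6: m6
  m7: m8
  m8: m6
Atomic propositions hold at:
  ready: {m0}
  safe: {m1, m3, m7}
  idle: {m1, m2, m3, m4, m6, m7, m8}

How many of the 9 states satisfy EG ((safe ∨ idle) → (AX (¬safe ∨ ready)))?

8

Sat(safe ∨ idle) = {m1, m2, m3, m4, m6, m7, m8}
Sat(¬safe) = {m0, m2, m4, m5, m6, m8}
Sat(¬safe ∨ ready) = {m0, m2, m4, m5, m6, m8}
Sat(AX (¬safe ∨ ready)) = {s : every successor in {m0, m2, m4, m5, m6, m8}} = {m0, m1, m2, m3, m5, m6, m7, m8}
Sat((safe ∨ idle) → (AX (¬safe ∨ ready))) = {m0, m1, m2, m3, m5, m6, m7, m8}
EG ((safe ∨ idle) → (AX (¬safe ∨ ready))): greatest fixpoint, start Z0 = {m0, m1, m2, m3, m5, m6, m7, m8}, keep only states in Sat with some successor in Z. Already a fixed point.
Sat(EG ((safe ∨ idle) → (AX (¬safe ∨ ready)))) = {m0, m1, m2, m3, m5, m6, m7, m8}
|Sat(EG ((safe ∨ idle) → (AX (¬safe ∨ ready))))| = |{m0, m1, m2, m3, m5, m6, m7, m8}| = 8.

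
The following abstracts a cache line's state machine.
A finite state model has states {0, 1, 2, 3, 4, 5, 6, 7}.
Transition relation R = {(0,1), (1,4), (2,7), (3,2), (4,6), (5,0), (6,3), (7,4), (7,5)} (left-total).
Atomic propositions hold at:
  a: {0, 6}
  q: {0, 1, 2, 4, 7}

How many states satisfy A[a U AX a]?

2

Sat(AX a) = {s : every successor in {0, 6}} = {4, 5}
A[a U AX a]: least fixpoint, start Z0 = Sat(AX a) = {4, 5}, add states in Sat(a) with every successor in Z. Already a fixed point.
Sat(A[a U AX a]) = {4, 5}
|Sat(A[a U AX a])| = |{4, 5}| = 2.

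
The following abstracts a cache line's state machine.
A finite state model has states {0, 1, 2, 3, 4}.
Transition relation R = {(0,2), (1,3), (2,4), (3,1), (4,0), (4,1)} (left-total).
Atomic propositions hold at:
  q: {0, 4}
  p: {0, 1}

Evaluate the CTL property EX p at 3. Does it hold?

Yes

Sat(EX p) = {s : some successor in {0, 1}} = {3, 4}
3 ∈ Sat(EX p) = {3, 4}, so the formula holds at 3.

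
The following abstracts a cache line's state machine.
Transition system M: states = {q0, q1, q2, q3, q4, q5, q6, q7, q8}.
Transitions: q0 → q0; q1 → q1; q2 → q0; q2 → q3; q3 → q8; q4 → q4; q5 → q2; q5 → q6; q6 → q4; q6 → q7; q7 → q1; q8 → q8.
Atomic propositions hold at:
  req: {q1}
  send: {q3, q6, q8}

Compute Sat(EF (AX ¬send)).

Sat(¬send) = {q0, q1, q2, q4, q5, q7}
Sat(AX ¬send) = {s : every successor in {q0, q1, q2, q4, q5, q7}} = {q0, q1, q4, q6, q7}
EF (AX ¬send): least fixpoint, start Z0 = {q0, q1, q4, q6, q7}, add states with some successor in Z. Z1 = {q0, q1, q2, q4, q5, q6, q7}; fixed.
Sat(EF (AX ¬send)) = {q0, q1, q2, q4, q5, q6, q7}

{q0, q1, q2, q4, q5, q6, q7}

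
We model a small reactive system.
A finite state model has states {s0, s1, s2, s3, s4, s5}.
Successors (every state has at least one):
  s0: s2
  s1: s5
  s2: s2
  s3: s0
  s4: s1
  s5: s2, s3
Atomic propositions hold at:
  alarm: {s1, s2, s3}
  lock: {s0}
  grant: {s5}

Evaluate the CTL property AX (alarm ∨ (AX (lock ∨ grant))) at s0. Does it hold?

Sat(lock ∨ grant) = {s0, s5}
Sat(AX (lock ∨ grant)) = {s : every successor in {s0, s5}} = {s1, s3}
Sat(alarm ∨ (AX (lock ∨ grant))) = {s1, s2, s3}
Sat(AX (alarm ∨ (AX (lock ∨ grant)))) = {s : every successor in {s1, s2, s3}} = {s0, s2, s4, s5}
s0 ∈ Sat(AX (alarm ∨ (AX (lock ∨ grant)))) = {s0, s2, s4, s5}, so the formula holds at s0.

Yes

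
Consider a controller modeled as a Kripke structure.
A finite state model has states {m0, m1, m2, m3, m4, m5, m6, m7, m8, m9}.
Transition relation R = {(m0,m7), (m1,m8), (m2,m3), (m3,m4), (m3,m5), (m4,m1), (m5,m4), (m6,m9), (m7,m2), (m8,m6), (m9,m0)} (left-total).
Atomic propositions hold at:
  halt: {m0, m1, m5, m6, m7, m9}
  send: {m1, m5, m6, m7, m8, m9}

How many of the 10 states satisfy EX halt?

Sat(EX halt) = {s : some successor in {m0, m1, m5, m6, m7, m9}} = {m0, m3, m4, m6, m8, m9}
|Sat(EX halt)| = |{m0, m3, m4, m6, m8, m9}| = 6.

6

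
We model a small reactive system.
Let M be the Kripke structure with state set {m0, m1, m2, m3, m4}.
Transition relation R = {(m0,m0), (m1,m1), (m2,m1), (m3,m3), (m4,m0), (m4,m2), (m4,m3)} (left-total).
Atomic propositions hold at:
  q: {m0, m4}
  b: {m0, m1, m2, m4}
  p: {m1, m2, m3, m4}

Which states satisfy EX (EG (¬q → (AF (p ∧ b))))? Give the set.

Sat(¬q) = {m1, m2, m3}
Sat(p ∧ b) = {m1, m2, m4}
AF (p ∧ b): least fixpoint, start Z0 = {m1, m2, m4}, add states with every successor in Z. Already a fixed point.
Sat(AF (p ∧ b)) = {m1, m2, m4}
Sat(¬q → (AF (p ∧ b))) = {m0, m1, m2, m4}
EG (¬q → (AF (p ∧ b))): greatest fixpoint, start Z0 = {m0, m1, m2, m4}, keep only states in Sat with some successor in Z. Already a fixed point.
Sat(EG (¬q → (AF (p ∧ b)))) = {m0, m1, m2, m4}
Sat(EX (EG (¬q → (AF (p ∧ b))))) = {s : some successor in {m0, m1, m2, m4}} = {m0, m1, m2, m4}

{m0, m1, m2, m4}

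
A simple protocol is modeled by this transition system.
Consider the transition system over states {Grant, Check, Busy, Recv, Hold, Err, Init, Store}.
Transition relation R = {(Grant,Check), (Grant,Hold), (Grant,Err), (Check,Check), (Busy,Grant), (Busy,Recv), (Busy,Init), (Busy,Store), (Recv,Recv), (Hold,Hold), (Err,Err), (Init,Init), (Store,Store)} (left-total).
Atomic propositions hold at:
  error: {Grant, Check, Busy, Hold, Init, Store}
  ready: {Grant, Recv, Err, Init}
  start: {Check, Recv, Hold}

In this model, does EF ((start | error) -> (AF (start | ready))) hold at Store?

Sat(start | error) = {Grant, Check, Busy, Recv, Hold, Init, Store}
Sat(start | ready) = {Grant, Check, Recv, Hold, Err, Init}
AF (start | ready): least fixpoint, start Z0 = {Grant, Check, Recv, Hold, Err, Init}, add states with every successor in Z. Already a fixed point.
Sat(AF (start | ready)) = {Grant, Check, Recv, Hold, Err, Init}
Sat((start | error) -> (AF (start | ready))) = {Grant, Check, Recv, Hold, Err, Init}
EF ((start | error) -> (AF (start | ready))): least fixpoint, start Z0 = {Grant, Check, Recv, Hold, Err, Init}, add states with some successor in Z. Z1 = {Grant, Check, Busy, Recv, Hold, Err, Init}; fixed.
Sat(EF ((start | error) -> (AF (start | ready)))) = {Grant, Check, Busy, Recv, Hold, Err, Init}
Store ∉ Sat(EF ((start | error) -> (AF (start | ready)))) = {Grant, Check, Busy, Recv, Hold, Err, Init}, so the formula does not hold at Store.

No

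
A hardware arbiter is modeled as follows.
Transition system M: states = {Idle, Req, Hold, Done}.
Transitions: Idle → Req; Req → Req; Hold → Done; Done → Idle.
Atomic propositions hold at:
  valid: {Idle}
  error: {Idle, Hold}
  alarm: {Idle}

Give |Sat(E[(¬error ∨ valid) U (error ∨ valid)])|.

3

Sat(¬error) = {Req, Done}
Sat(¬error ∨ valid) = {Idle, Req, Done}
Sat(error ∨ valid) = {Idle, Hold}
E[(¬error ∨ valid) U (error ∨ valid)]: least fixpoint, start Z0 = Sat((error ∨ valid)) = {Idle, Hold}, add states in Sat(¬error ∨ valid) with some successor in Z. Z1 = {Idle, Hold, Done}; fixed.
Sat(E[(¬error ∨ valid) U (error ∨ valid)]) = {Idle, Hold, Done}
|Sat(E[(¬error ∨ valid) U (error ∨ valid)])| = |{Idle, Hold, Done}| = 3.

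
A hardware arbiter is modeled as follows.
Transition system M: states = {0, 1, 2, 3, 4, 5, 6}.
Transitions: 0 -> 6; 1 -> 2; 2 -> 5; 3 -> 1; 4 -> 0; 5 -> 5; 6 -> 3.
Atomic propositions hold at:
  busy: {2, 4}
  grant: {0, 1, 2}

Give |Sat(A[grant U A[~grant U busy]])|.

Sat(~grant) = {3, 4, 5, 6}
A[~grant U busy]: least fixpoint, start Z0 = Sat(busy) = {2, 4}, add states in Sat(~grant) with every successor in Z. Already a fixed point.
Sat(A[~grant U busy]) = {2, 4}
A[grant U A[~grant U busy]]: least fixpoint, start Z0 = Sat(A[~grant U busy]) = {2, 4}, add states in Sat(grant) with every successor in Z. Z1 = {1, 2, 4}; fixed.
Sat(A[grant U A[~grant U busy]]) = {1, 2, 4}
|Sat(A[grant U A[~grant U busy]])| = |{1, 2, 4}| = 3.

3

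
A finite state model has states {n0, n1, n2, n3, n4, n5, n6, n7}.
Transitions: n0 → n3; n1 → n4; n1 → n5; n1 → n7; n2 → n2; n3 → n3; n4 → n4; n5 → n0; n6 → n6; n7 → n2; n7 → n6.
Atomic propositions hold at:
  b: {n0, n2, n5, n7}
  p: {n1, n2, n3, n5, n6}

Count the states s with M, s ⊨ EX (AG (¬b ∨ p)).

7

Sat(¬b) = {n1, n3, n4, n6}
Sat(¬b ∨ p) = {n1, n2, n3, n4, n5, n6}
AG (¬b ∨ p): greatest fixpoint, start Z0 = {n1, n2, n3, n4, n5, n6}, keep only states in Sat with every successor in Z. Z1 = {n2, n3, n4, n6}; fixed.
Sat(AG (¬b ∨ p)) = {n2, n3, n4, n6}
Sat(EX (AG (¬b ∨ p))) = {s : some successor in {n2, n3, n4, n6}} = {n0, n1, n2, n3, n4, n6, n7}
|Sat(EX (AG (¬b ∨ p)))| = |{n0, n1, n2, n3, n4, n6, n7}| = 7.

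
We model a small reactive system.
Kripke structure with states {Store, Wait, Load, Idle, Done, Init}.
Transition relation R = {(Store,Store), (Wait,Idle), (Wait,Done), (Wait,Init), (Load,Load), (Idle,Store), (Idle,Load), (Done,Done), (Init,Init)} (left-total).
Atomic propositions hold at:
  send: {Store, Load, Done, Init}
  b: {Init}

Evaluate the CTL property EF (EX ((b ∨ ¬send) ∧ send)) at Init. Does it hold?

Yes

Sat(¬send) = {Wait, Idle}
Sat(b ∨ ¬send) = {Wait, Idle, Init}
Sat((b ∨ ¬send) ∧ send) = {Init}
Sat(EX ((b ∨ ¬send) ∧ send)) = {s : some successor in {Init}} = {Wait, Init}
EF (EX ((b ∨ ¬send) ∧ send)): least fixpoint, start Z0 = {Wait, Init}, add states with some successor in Z. Already a fixed point.
Sat(EF (EX ((b ∨ ¬send) ∧ send))) = {Wait, Init}
Init ∈ Sat(EF (EX ((b ∨ ¬send) ∧ send))) = {Wait, Init}, so the formula holds at Init.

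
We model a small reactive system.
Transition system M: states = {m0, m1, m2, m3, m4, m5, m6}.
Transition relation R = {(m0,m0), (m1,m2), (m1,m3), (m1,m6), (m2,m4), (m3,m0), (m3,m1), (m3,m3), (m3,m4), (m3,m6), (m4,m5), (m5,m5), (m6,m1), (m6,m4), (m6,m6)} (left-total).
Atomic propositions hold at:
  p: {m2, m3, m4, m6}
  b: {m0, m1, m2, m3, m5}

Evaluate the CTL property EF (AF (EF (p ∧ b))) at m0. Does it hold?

No

Sat(p ∧ b) = {m2, m3}
EF (p ∧ b): least fixpoint, start Z0 = {m2, m3}, add states with some successor in Z. Z1 = {m1, m2, m3}; Z2 = {m1, m2, m3, m6}; fixed.
Sat(EF (p ∧ b)) = {m1, m2, m3, m6}
AF (EF (p ∧ b)): least fixpoint, start Z0 = {m1, m2, m3, m6}, add states with every successor in Z. Already a fixed point.
Sat(AF (EF (p ∧ b))) = {m1, m2, m3, m6}
EF (AF (EF (p ∧ b))): least fixpoint, start Z0 = {m1, m2, m3, m6}, add states with some successor in Z. Already a fixed point.
Sat(EF (AF (EF (p ∧ b)))) = {m1, m2, m3, m6}
m0 ∉ Sat(EF (AF (EF (p ∧ b)))) = {m1, m2, m3, m6}, so the formula does not hold at m0.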